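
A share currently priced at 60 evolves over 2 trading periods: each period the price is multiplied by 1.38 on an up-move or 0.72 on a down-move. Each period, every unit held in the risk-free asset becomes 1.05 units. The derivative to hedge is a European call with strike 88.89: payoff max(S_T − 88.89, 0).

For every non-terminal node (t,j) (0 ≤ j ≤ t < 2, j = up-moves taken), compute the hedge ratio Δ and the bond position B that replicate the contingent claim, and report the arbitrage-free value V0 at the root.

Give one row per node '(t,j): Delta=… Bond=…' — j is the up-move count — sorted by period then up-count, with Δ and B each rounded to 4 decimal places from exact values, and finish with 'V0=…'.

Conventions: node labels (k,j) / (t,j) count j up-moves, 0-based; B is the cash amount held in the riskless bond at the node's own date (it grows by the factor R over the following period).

(0,0): Delta=0.3051 Bond=-12.5536
(1,0): Delta=0.0000 Bond=0.0000
(1,1): Delta=0.4643 Bond=-26.3626
V0=5.7537

Since d<R<u, set p* = (R−d)/(u−d) = 0.5000; price each node as the discounted p*-expectation of its children.
At maturity the claim pays: V(2,0)=0.0000, V(2,1)=0.0000, V(2,2)=25.3740
(1,0): S=43.2000. Δ = (V_up−V_dn)/(S_up−S_dn) = (0.0000−0.0000)/(59.6160−31.1040) = 0.0000. V = [p*·0.0000 + (1−p*)·0.0000]/1.05 = 0.0000. B = V − Δ·S = 0.0000.
(1,1): S=82.8000. Δ = (V_up−V_dn)/(S_up−S_dn) = (25.3740−0.0000)/(114.2640−59.6160) = 0.4643. V = [p*·25.3740 + (1−p*)·0.0000]/1.05 = 12.0829. B = V − Δ·S = -26.3626.
(0,0): S=60.0000. Δ = (V_up−V_dn)/(S_up−S_dn) = (12.0829−0.0000)/(82.8000−43.2000) = 0.3051. V = [p*·12.0829 + (1−p*)·0.0000]/1.05 = 5.7537. B = V − Δ·S = -12.5536.
Verification: the root portfolio costs Δ(0,0)·S0 + B(0,0) = 5.7537, matching V0.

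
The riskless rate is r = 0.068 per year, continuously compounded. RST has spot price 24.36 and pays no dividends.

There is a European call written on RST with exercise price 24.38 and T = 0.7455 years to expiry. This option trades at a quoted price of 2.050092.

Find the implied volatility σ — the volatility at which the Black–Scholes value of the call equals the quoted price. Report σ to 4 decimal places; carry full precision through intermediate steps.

sigma = 0.1684

At σ = 0.1684 the Black–Scholes value reproduces the quote:
σ√T = 0.1684·√0.7455 = 0.145401
d₁ = (ln(S/K) + (r+σ²/2)T) / (σ√T) = (ln(24.36/24.38) + (0.068+0.1684²/2)·0.7455) / 0.145401 = (-0.000821 + 0.061265) / 0.145401 = 0.415707
d₂ = d₁ − σ√T = 0.415707 − 0.145401 = 0.270306
e^{−rT} = 0.950570
N(d₁) = 0.661188,  N(d₂) = 0.606538
V = S·N(d₁) − K·e^{−rT}·N(d₂) = 16.106532 − 14.056440 = 2.050092 (the observed quote) — the price is monotone increasing in volatility, hence this σ is the only solution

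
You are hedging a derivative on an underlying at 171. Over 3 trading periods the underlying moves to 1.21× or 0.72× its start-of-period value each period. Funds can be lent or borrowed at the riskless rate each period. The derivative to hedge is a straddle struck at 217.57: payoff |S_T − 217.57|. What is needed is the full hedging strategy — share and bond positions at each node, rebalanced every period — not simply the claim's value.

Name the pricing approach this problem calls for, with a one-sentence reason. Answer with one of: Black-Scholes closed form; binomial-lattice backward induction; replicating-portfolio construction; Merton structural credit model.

Key observation: a price alone would not answer the question — the per-node share/bond construction on the spot-171, 1.21/0.72 tree is required, and only the replicating-portfolio method yields it.

framework: replicating-portfolio construction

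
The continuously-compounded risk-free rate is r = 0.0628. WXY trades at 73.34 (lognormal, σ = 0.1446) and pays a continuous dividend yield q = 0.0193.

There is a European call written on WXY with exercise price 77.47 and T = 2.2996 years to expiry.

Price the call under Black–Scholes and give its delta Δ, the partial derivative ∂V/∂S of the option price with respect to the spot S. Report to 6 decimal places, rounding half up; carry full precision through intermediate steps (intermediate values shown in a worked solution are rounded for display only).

σ√T = 0.1446·√2.2996 = 0.219278
d₁ = (ln(S/K) + (r−q+σ²/2)T) / (σ√T) = (ln(73.34/77.47) + (0.0628−0.0193+0.1446²/2)·2.2996) / 0.219278 = (-0.054785 + 0.124074) / 0.219278 = 0.315989
d₂ = d₁ − σ√T = 0.315989 − 0.219278 = 0.096711
e^{−rT} = 0.865529
e^{−qT} = 0.956588
N(d₁) = 0.623995,  N(d₂) = 0.538522
Call price V = S·e^{−qT}·N(d₁) − K·e^{−rT}·N(d₂) = 43.777076 − 36.109259 = 7.667817
Δ = e^{−qT}·N(d₁) = 0.596906

price = 7.667817
Δ = 0.596906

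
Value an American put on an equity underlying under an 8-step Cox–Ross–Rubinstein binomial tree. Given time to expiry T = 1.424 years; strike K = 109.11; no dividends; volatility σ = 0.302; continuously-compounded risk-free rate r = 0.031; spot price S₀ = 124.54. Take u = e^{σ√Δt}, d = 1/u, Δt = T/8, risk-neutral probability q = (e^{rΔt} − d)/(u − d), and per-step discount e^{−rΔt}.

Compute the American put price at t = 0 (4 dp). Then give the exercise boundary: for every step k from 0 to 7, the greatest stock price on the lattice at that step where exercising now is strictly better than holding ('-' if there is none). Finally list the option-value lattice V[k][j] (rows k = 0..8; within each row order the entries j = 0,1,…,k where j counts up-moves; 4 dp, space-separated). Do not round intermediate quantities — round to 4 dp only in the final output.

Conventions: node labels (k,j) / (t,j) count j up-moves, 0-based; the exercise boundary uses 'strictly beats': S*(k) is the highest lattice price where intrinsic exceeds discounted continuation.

Δt=0.17800  u=1.13589  d=0.88037  q=0.48984  discount=0.99450
step 8 (expiry): payoffs max(K−S,0) = 64.1706 51.1274 34.2985 12.5853 0.0000 0.0000 0.0000 0.0000 0.0000
step 7: (k=7,j=0): S=51.0461, K−S=58.0639, hold=57.4635 ⇒ V=58.0639 exercise | (k=7,j=1): S=65.8617, K−S=43.2483, hold=42.6479 ⇒ V=43.2483 exercise | (k=7,j=2): S=84.9774, K−S=24.1326, hold=23.5322 ⇒ V=24.1326 exercise | (k=7,j=3): S=109.6412, K−S=0.0000, hold=6.3851 ⇒ V=6.3851 continue | (k=7,j=4): S=141.4634, K−S=0.0000, hold=0.0000 ⇒ V=0.0000 continue | (k=7,j=5): S=182.5216, K−S=0.0000, hold=0.0000 ⇒ V=0.0000 continue | (k=7,j=6): S=235.4966, K−S=0.0000, hold=0.0000 ⇒ V=0.0000 continue | (k=7,j=7): S=303.8471, K−S=0.0000, hold=0.0000 ⇒ V=0.0000 continue  boundary S*=84.9774
step 6: (k=6,j=0): S=57.9826, K−S=51.1274, hold=50.5270 ⇒ V=51.1274 exercise | (k=6,j=1): S=74.8115, K−S=34.2985, hold=33.6981 ⇒ V=34.2985 exercise | (k=6,j=2): S=96.5247, K−S=12.5853, hold=15.3541 ⇒ V=15.3541 continue | (k=6,j=3): S=124.5400, K−S=0.0000, hold=3.2395 ⇒ V=3.2395 continue | (k=6,j=4): S=160.6864, K−S=0.0000, hold=0.0000 ⇒ V=0.0000 continue | (k=6,j=5): S=207.3240, K−S=0.0000, hold=0.0000 ⇒ V=0.0000 continue | (k=6,j=6): S=267.4976, K−S=0.0000, hold=0.0000 ⇒ V=0.0000 continue  boundary S*=74.8115
step 5: (k=5,j=0): S=65.8617, K−S=43.2483, hold=42.6479 ⇒ V=43.2483 exercise | (k=5,j=1): S=84.9774, K−S=24.1326, hold=24.8811 ⇒ V=24.8811 continue | (k=5,j=2): S=109.6412, K−S=0.0000, hold=9.3680 ⇒ V=9.3680 continue | (k=5,j=3): S=141.4634, K−S=0.0000, hold=1.6435 ⇒ V=1.6435 continue | (k=5,j=4): S=182.5216, K−S=0.0000, hold=0.0000 ⇒ V=0.0000 continue | (k=5,j=5): S=235.4966, K−S=0.0000, hold=0.0000 ⇒ V=0.0000 continue  boundary S*=65.8617
step 4: (k=4,j=0): S=74.8115, K−S=34.2985, hold=34.0627 ⇒ V=34.2985 exercise | (k=4,j=1): S=96.5247, K−S=12.5853, hold=17.1870 ⇒ V=17.1870 continue | (k=4,j=2): S=124.5400, K−S=0.0000, hold=5.5535 ⇒ V=5.5535 continue | (k=4,j=3): S=160.6864, K−S=0.0000, hold=0.8338 ⇒ V=0.8338 continue | (k=4,j=4): S=207.3240, K−S=0.0000, hold=0.0000 ⇒ V=0.0000 continue  boundary S*=74.8115
step 3: (k=3,j=0): S=84.9774, K−S=24.1326, hold=25.7739 ⇒ V=25.7739 continue | (k=3,j=1): S=109.6412, K−S=0.0000, hold=11.4252 ⇒ V=11.4252 continue | (k=3,j=2): S=141.4634, K−S=0.0000, hold=3.2238 ⇒ V=3.2238 continue | (k=3,j=3): S=182.5216, K−S=0.0000, hold=0.4231 ⇒ V=0.4231 continue  boundary S*=-
step 2: (k=2,j=0): S=96.5247, K−S=12.5853, hold=18.6421 ⇒ V=18.6421 continue | (k=2,j=1): S=124.5400, K−S=0.0000, hold=7.3670 ⇒ V=7.3670 continue | (k=2,j=2): S=160.6864, K−S=0.0000, hold=1.8417 ⇒ V=1.8417 continue  boundary S*=-
step 1: (k=1,j=0): S=109.6412, K−S=0.0000, hold=13.0469 ⇒ V=13.0469 continue | (k=1,j=1): S=141.4634, K−S=0.0000, hold=4.6348 ⇒ V=4.6348 continue  boundary S*=-
step 0: (k=0,j=0): S=124.5400, K−S=0.0000, hold=8.8771 ⇒ V=8.8771 continue  boundary S*=-

price = 8.8771
boundary = - - - - 74.8115 65.8617 74.8115 84.9774
tree:
8.8771
13.0469 4.6348
18.6421 7.3670 1.8417
25.7739 11.4252 3.2238 0.4231
34.2985 17.1870 5.5535 0.8338 0.0000
43.2483 24.8811 9.3680 1.6435 0.0000 0.0000
51.1274 34.2985 15.3541 3.2395 0.0000 0.0000 0.0000
58.0639 43.2483 24.1326 6.3851 0.0000 0.0000 0.0000 0.0000
64.1706 51.1274 34.2985 12.5853 0.0000 0.0000 0.0000 0.0000 0.0000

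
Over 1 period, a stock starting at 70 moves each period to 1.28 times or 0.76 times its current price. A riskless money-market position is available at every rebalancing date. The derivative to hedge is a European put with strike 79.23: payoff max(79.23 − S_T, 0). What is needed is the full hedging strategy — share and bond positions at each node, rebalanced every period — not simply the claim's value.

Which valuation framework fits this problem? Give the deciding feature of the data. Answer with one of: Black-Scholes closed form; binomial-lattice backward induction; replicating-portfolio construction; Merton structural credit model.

Key observation: the deliverable is the dynamic trading strategy on the 1-step tree (spot 70, moves 1.28 and 0.76), so the valuation must go through the node-by-node replicating-portfolio solve.

framework: replicating-portfolio construction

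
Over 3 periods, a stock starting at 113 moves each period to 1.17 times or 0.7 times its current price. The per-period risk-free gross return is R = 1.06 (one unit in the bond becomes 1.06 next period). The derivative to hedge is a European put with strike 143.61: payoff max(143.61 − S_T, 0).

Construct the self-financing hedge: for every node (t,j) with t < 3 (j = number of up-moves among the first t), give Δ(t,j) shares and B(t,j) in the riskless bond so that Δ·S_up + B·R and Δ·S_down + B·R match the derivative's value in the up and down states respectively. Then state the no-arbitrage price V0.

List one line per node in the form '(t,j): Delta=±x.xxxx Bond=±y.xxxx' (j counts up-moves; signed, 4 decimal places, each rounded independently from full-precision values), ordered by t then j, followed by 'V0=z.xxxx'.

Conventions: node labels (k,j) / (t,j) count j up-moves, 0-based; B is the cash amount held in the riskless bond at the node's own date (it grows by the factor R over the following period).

(0,0): Delta=-0.6326 Bond=93.1594
(1,0): Delta=-1.0000 Bond=127.8124
(1,1): Delta=-0.5654 Bond=89.8684
(2,0): Delta=-1.0000 Bond=135.4811
(2,1): Delta=-1.0000 Bond=135.4811
(2,2): Delta=-0.4860 Bond=82.9709
V0=21.6786

Since d<R<u, set p* = (R−d)/(u−d) = 0.7660; price each node as the discounted p*-expectation of its children.
At maturity the claim pays: V(3,0)=104.8510, V(3,1)=78.8271, V(3,2)=35.3300, V(3,3)=0.0000
  t=2,j=0: stock 55.3700 → up 64.7829 (V=78.8271), down 38.7590 (V=104.8510). Price 80.1111; hedge Δ=-1.0000, bond B=135.4811.
  t=2,j=1: stock 92.5470 → up 108.2800 (V=35.3300), down 64.7829 (V=78.8271). Price 42.9341; hedge Δ=-1.0000, bond B=135.4811.
  t=2,j=2: stock 154.6857 → up 180.9823 (V=0.0000), down 108.2800 (V=35.3300). Price 7.8007; hedge Δ=-0.4860, bond B=82.9709.
  t=1,j=0: stock 79.1000 → up 92.5470 (V=42.9341), down 55.3700 (V=80.1111). Price 48.7124; hedge Δ=-1.0000, bond B=127.8124.
  t=1,j=1: stock 132.2100 → up 154.6857 (V=7.8007), down 92.5470 (V=42.9341). Price 15.1164; hedge Δ=-0.5654, bond B=89.8684.
  t=0,j=0: stock 113.0000 → up 132.2100 (V=15.1164), down 79.1000 (V=48.7124). Price 21.6786; hedge Δ=-0.6326, bond B=93.1594.
Sanity check at the root: Δ(0,0)·S0 + B(0,0) reproduces V0 = 21.6786.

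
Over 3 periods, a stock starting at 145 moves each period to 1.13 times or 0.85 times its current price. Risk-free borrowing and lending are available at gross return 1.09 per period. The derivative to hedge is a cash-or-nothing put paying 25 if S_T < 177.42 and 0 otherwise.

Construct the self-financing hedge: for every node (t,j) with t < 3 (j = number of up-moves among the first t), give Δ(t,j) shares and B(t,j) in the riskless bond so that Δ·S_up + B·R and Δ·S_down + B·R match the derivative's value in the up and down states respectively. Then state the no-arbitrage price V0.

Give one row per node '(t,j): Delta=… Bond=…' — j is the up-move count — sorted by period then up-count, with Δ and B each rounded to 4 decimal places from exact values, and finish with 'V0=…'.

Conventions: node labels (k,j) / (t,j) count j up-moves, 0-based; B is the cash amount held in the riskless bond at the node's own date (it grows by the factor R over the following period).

(0,0): Delta=-0.3808 Bond=62.3600
(1,0): Delta=0.0000 Bond=21.0420
(1,1): Delta=-0.4285 Bond=75.7941
(2,0): Delta=0.0000 Bond=22.9358
(2,1): Delta=0.0000 Bond=22.9358
(2,2): Delta=-0.4822 Bond=92.5623
V0=7.1478

Risk-neutral probability p* = (R−d)/(u−d) = (1.09−0.85)/(1.13−0.85) = 0.8571.
At maturity the claim pays: V(3,0)=25.0000, V(3,1)=25.0000, V(3,2)=25.0000, V(3,3)=0.0000
  t=2,j=0: stock 104.7625 → up 118.3816 (V=25.0000), down 89.0481 (V=25.0000). Price 22.9358; hedge Δ=0.0000, bond B=22.9358.
  t=2,j=1: stock 139.2725 → up 157.3779 (V=25.0000), down 118.3816 (V=25.0000). Price 22.9358; hedge Δ=0.0000, bond B=22.9358.
  t=2,j=2: stock 185.1505 → up 209.2201 (V=0.0000), down 157.3779 (V=25.0000). Price 3.2765; hedge Δ=-0.4822, bond B=92.5623.
  t=1,j=0: stock 123.2500 → up 139.2725 (V=22.9358), down 104.7625 (V=22.9358). Price 21.0420; hedge Δ=0.0000, bond B=21.0420.
  t=1,j=1: stock 163.8500 → up 185.1505 (V=3.2765), down 139.2725 (V=22.9358). Price 5.5826; hedge Δ=-0.4285, bond B=75.7941.
  t=0,j=0: stock 145.0000 → up 163.8500 (V=5.5826), down 123.2500 (V=21.0420). Price 7.1478; hedge Δ=-0.3808, bond B=62.3600.
As a check, the time-0 holding Δ(0,0)·S0 + B(0,0) comes to 7.1478 — exactly V0.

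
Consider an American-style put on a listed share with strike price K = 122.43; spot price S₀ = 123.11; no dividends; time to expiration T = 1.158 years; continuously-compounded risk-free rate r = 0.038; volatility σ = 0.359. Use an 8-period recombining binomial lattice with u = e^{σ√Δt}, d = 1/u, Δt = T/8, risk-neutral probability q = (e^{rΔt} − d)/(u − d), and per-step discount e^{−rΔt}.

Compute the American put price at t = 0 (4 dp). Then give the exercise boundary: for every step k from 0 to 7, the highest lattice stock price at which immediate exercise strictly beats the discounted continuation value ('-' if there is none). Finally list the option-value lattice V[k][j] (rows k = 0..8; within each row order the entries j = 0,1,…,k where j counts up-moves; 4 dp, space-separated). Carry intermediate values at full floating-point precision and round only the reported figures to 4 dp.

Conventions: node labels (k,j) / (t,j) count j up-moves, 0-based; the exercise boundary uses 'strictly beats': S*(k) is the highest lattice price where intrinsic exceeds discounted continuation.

price = 15.7951
boundary = - - - 81.7219 71.2887 81.7219 93.6822 107.3928
tree:
15.7951
22.4176 8.9713
30.7897 13.8189 3.9470
40.7081 20.6507 6.7512 1.0265
51.1413 29.7064 11.3090 2.0082 0.0000
60.2426 40.7081 18.4096 3.9288 0.0000 0.0000
68.1820 51.1413 28.7478 7.6862 0.0000 0.0000 0.0000
75.1077 60.2426 40.7081 15.0372 0.0000 0.0000 0.0000 0.0000
81.1492 68.1820 51.1413 28.7478 0.0000 0.0000 0.0000 0.0000 0.0000

params: Δt=0.14475 u=1.14635 d=0.87233 q=0.48604 e^(-rΔt)=0.99451
t_8 payoffs: 81.1492 68.1820 51.1413 28.7478 0.0000 0.0000 0.0000 0.0000 0.0000
t_7: node(7,0) S=47.3223 payoff=75.1077 vs cont=74.4361 → 75.1077 [stop]  node(7,1) S=62.1874 payoff=60.2426 vs cont=59.5710 → 60.2426 [stop]  node(7,2) S=81.7219 payoff=40.7081 vs cont=40.0365 → 40.7081 [stop]  node(7,3) S=107.3928 payoff=15.0372 vs cont=14.6943 → 15.0372 [stop]  node(7,4) S=141.1275 payoff=0.0000 vs cont=0.0000 → 0.0000 [wait]  node(7,5) S=185.4590 payoff=0.0000 vs cont=0.0000 → 0.0000 [wait]  node(7,6) S=243.7162 payoff=0.0000 vs cont=0.0000 → 0.0000 [wait]  node(7,7) S=320.2734 payoff=0.0000 vs cont=0.0000 → 0.0000 [wait]  ⇒ S*(7)=107.3928
t_6: node(6,0) S=54.2480 payoff=68.1820 vs cont=67.5104 → 68.1820 [stop]  node(6,1) S=71.2887 payoff=51.1413 vs cont=50.4698 → 51.1413 [stop]  node(6,2) S=93.6822 payoff=28.7478 vs cont=28.0763 → 28.7478 [stop]  node(6,3) S=123.1100 payoff=0.0000 vs cont=7.6862 → 7.6862 [wait]  node(6,4) S=161.7818 payoff=0.0000 vs cont=0.0000 → 0.0000 [wait]  node(6,5) S=212.6014 payoff=0.0000 vs cont=0.0000 → 0.0000 [wait]  node(6,6) S=279.3847 payoff=0.0000 vs cont=0.0000 → 0.0000 [wait]  ⇒ S*(6)=93.6822
t_5: node(5,0) S=62.1874 payoff=60.2426 vs cont=59.5710 → 60.2426 [stop]  node(5,1) S=81.7219 payoff=40.7081 vs cont=40.0365 → 40.7081 [stop]  node(5,2) S=107.3928 payoff=15.0372 vs cont=18.4096 → 18.4096 [wait]  node(5,3) S=141.1275 payoff=0.0000 vs cont=3.9288 → 3.9288 [wait]  node(5,4) S=185.4590 payoff=0.0000 vs cont=0.0000 → 0.0000 [wait]  node(5,5) S=243.7162 payoff=0.0000 vs cont=0.0000 → 0.0000 [wait]  ⇒ S*(5)=81.7219
t_4: node(4,0) S=71.2887 payoff=51.1413 vs cont=50.4698 → 51.1413 [stop]  node(4,1) S=93.6822 payoff=28.7478 vs cont=29.7064 → 29.7064 [wait]  node(4,2) S=123.1100 payoff=0.0000 vs cont=11.3090 → 11.3090 [wait]  node(4,3) S=161.7818 payoff=0.0000 vs cont=2.0082 → 2.0082 [wait]  node(4,4) S=212.6014 payoff=0.0000 vs cont=0.0000 → 0.0000 [wait]  ⇒ S*(4)=71.2887
t_3: node(3,0) S=81.7219 payoff=40.7081 vs cont=40.4998 → 40.7081 [stop]  node(3,1) S=107.3928 payoff=15.0372 vs cont=20.6507 → 20.6507 [wait]  node(3,2) S=141.1275 payoff=0.0000 vs cont=6.7512 → 6.7512 [wait]  node(3,3) S=185.4590 payoff=0.0000 vs cont=1.0265 → 1.0265 [wait]  ⇒ S*(3)=81.7219
t_2: node(2,0) S=93.6822 payoff=28.7478 vs cont=30.7897 → 30.7897 [wait]  node(2,1) S=123.1100 payoff=0.0000 vs cont=13.8189 → 13.8189 [wait]  node(2,2) S=161.7818 payoff=0.0000 vs cont=3.9470 → 3.9470 [wait]  ⇒ S*(2)=-
t_1: node(1,0) S=107.3928 payoff=15.0372 vs cont=22.4176 → 22.4176 [wait]  node(1,1) S=141.1275 payoff=0.0000 vs cont=8.9713 → 8.9713 [wait]  ⇒ S*(1)=-
t_0: node(0,0) S=123.1100 payoff=0.0000 vs cont=15.7951 → 15.7951 [wait]  ⇒ S*(0)=-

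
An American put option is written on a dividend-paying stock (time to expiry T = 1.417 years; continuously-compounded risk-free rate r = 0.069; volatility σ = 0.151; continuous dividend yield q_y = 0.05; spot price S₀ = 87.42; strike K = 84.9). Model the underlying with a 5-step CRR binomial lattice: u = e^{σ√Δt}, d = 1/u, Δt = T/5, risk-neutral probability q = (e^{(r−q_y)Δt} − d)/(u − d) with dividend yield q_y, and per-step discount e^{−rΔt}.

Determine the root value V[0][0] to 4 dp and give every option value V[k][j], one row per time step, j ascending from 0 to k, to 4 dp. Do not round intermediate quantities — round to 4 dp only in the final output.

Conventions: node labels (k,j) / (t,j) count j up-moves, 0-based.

params: Δt=0.28340 u=1.08370 d=0.92276 q=0.51346 e^(-rΔt)=0.98064
t_5 payoffs: 26.4134 16.2124 4.2323 0.0000 0.0000 0.0000
k=4: node(4,0) S=63.3822 payoff=21.5178 vs cont=20.7656 → 21.5178 [stop]  node(4,1) S=74.4370 payoff=10.4630 vs cont=9.8663 → 10.4630 [stop]  node(4,2) S=87.4200 payoff=0.0000 vs cont=2.0193 → 2.0193 [wait]  node(4,3) S=102.6674 payoff=0.0000 vs cont=0.0000 → 0.0000 [wait]  node(4,4) S=120.5742 payoff=0.0000 vs cont=0.0000 → 0.0000 [wait]
k=3: node(3,0) S=68.6876 payoff=16.2124 vs cont=15.5348 → 16.2124 [stop]  node(3,1) S=80.6677 payoff=4.2323 vs cont=6.0088 → 6.0088 [wait]  node(3,2) S=94.7375 payoff=0.0000 vs cont=0.9634 → 0.9634 [wait]  node(3,3) S=111.2611 payoff=0.0000 vs cont=0.0000 → 0.0000 [wait]
k=2: node(2,0) S=74.4370 payoff=10.4630 vs cont=10.7608 → 10.7608 [wait]  node(2,1) S=87.4200 payoff=0.0000 vs cont=3.3520 → 3.3520 [wait]  node(2,2) S=102.6674 payoff=0.0000 vs cont=0.4597 → 0.4597 [wait]
k=1: node(1,0) S=80.6677 payoff=4.2323 vs cont=6.8220 → 6.8220 [wait]  node(1,1) S=94.7375 payoff=0.0000 vs cont=1.8308 → 1.8308 [wait]
k=0: node(0,0) S=87.4200 payoff=0.0000 vs cont=4.1767 → 4.1767 [wait]

price = 4.1767
tree:
4.1767
6.8220 1.8308
10.7608 3.3520 0.4597
16.2124 6.0088 0.9634 0.0000
21.5178 10.4630 2.0193 0.0000 0.0000
26.4134 16.2124 4.2323 0.0000 0.0000 0.0000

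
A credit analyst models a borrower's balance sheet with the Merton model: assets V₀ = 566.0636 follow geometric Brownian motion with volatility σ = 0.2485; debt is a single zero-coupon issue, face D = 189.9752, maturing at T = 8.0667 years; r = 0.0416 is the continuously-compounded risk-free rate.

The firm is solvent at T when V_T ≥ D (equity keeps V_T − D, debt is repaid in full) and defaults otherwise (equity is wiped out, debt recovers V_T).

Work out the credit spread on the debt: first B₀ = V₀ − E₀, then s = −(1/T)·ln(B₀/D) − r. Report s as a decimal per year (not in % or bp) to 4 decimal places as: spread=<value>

spread=0.0014

Equity is a call on the firm's assets struck at D = 189.9752:
d₁ = [ln(V₀/D) + (r + σ²/2)T] / (σ√T)
   = [ln(566.0636/189.9752) + (0.0416 + 0.5·0.2485²)·8.0667] / (0.2485·√8.0667)
   = [1.091813 + 0.584643] / 0.705788 = 2.375297
d₂ = d₁ − σ√T = 2.375297 − 0.705788 = 1.669508
N(d₁) = 0.991233,  N(d₂) = 0.952492,  e^(−rT) = 0.714927
E₀ = V₀·N(d₁) − D·e^(−rT)·N(d₂)
   = 566.0636·0.991233 − 189.9752·0.714927·0.952492 = 431.734768
B₀ = V₀ − E₀ = 566.0636 − 431.734768 = 134.328832
spread = −(1/T)·ln(B₀/D) − r = −(1/8.0667)·ln(134.328832/189.9752) − 0.0416 = 0.00136711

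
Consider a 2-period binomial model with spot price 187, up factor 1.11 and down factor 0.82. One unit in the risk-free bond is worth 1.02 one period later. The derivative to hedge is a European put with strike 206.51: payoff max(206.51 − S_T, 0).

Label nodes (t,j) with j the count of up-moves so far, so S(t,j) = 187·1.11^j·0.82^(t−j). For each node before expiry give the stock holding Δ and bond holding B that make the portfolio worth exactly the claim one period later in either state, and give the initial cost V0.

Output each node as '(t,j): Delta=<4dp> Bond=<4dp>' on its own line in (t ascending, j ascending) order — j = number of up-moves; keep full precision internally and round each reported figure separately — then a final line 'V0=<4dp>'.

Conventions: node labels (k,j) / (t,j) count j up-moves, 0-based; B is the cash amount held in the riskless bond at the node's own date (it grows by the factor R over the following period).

No-arbitrage ⇒ martingale measure with p* = (R−d)/(u−d) = 0.6897.
Expiry values: V(2,0)=80.7712, V(2,1)=36.3026, V(2,2)=0.0000
Node (1,0) S=153.3400: V=(p*·36.3026+(1−p*)·80.7712)/1.02=49.1208; Δ=(36.3026−80.7712)/(170.2074−125.7388)=-1.0000; B=V−Δ·S=202.4608
Node (1,1) S=207.5700: V=(p*·0.0000+(1−p*)·36.3026)/1.02=11.0454; Δ=(0.0000−36.3026)/(230.4027−170.2074)=-0.6031; B=V−Δ·S=136.2268
Node (0,0) S=187.0000: V=(p*·11.0454+(1−p*)·49.1208)/1.02=22.4136; Δ=(11.0454−49.1208)/(207.5700−153.3400)=-0.7021; B=V−Δ·S=153.7080
Check: Δ(0,0)·S0 + B(0,0) = 22.4136 = V0.

(0,0): Delta=-0.7021 Bond=153.7080
(1,0): Delta=-1.0000 Bond=202.4608
(1,1): Delta=-0.6031 Bond=136.2268
V0=22.4136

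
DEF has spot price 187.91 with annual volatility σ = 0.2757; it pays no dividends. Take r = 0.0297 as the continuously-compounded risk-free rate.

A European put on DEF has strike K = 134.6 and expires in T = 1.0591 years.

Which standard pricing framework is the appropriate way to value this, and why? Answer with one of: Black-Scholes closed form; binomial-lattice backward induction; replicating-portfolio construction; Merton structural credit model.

framework: Black-Scholes closed form

Key observation: the strike-134.6 put on DEF is European-exercise on a continuously-modelled lognormal underlying, so its value is a single closed-form evaluation.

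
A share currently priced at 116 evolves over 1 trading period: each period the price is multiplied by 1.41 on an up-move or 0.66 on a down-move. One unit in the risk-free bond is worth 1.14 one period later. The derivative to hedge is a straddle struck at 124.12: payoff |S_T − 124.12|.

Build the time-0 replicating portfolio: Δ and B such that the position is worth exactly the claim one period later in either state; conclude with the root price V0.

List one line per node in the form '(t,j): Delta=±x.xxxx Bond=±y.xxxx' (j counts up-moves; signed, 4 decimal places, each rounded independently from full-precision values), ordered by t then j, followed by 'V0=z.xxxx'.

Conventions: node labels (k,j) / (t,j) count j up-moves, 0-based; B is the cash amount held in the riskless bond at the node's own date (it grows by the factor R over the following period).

Since d<R<u, set p* = (R−d)/(u−d) = 0.6400; price each node as the discounted p*-expectation of its children.
Terminal payoffs: V(1,0)=47.5600, V(1,1)=39.4400
Node (0,0) S=116.0000: V=(p*·39.4400+(1−p*)·47.5600)/1.14=37.1607; Δ=(39.4400−47.5600)/(163.5600−76.5600)=-0.0933; B=V−Δ·S=47.9874
Verification: the root portfolio costs Δ(0,0)·S0 + B(0,0) = 37.1607, matching V0.

(0,0): Delta=-0.0933 Bond=47.9874
V0=37.1607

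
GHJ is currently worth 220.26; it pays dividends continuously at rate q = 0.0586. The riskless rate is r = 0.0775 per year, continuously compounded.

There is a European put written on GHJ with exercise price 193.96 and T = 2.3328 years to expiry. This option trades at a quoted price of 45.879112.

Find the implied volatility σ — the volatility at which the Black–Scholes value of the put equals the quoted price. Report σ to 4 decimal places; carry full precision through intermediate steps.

sigma = 0.5735

At σ = 0.5735 the Black–Scholes value reproduces the quote:
σ√T = 0.5735·√2.3328 = 0.875936
d₁ = (ln(S/K) + (r−q+σ²/2)T) / (σ√T) = (ln(220.26/193.96) + (0.0775−0.0586+0.5735²/2)·2.3328) / 0.875936 = (0.127157 + 0.427722) / 0.875936 = 0.633469
d₂ = d₁ − σ√T = 0.633469 − 0.875936 = -0.242466
e^{−rT} = 0.834609
e^{−qT} = 0.872230
N(−d₁) = 0.263214,  N(−d₂) = 0.595791
V = K·e^{−rT}·N(−d₂) − S·e^{−qT}·N(−d₁) = 96.447030 − 50.567918 = 45.879112 (matching the quote); vega is positive throughout, so no other σ reproduces this price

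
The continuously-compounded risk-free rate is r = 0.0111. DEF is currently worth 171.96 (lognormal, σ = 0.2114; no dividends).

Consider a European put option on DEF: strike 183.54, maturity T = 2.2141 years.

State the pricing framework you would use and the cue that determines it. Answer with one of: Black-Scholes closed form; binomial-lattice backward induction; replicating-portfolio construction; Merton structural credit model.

framework: Black-Scholes closed form

Key observation: with DEF following a GBM at constant σ and r, the European put struck at 183.54 prices in closed form — nothing here needs a stepwise model or a balance sheet.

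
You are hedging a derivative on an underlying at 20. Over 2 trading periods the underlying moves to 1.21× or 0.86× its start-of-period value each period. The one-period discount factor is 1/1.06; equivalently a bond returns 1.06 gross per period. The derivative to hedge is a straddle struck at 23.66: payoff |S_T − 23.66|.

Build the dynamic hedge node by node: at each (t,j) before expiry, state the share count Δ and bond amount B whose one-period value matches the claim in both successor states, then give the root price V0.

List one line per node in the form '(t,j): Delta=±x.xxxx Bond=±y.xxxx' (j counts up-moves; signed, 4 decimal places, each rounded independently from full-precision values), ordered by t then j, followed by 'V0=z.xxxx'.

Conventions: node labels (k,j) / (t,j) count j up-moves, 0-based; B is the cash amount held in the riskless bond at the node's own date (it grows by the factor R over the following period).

(0,0): Delta=-0.1341 Bond=7.0065
(1,0): Delta=-1.0000 Bond=22.3208
(1,1): Delta=0.3275 Bond=-3.7435
V0=4.3249

Risk-neutral probability p* = (R−d)/(u−d) = (1.06−0.86)/(1.21−0.86) = 0.5714.
Expiry values: V(2,0)=8.8680, V(2,1)=2.8480, V(2,2)=5.6220
(1,0): S=17.2000. Δ = (V_up−V_dn)/(S_up−S_dn) = (2.8480−8.8680)/(20.8120−14.7920) = -1.0000. V = [p*·2.8480 + (1−p*)·8.8680]/1.06 = 5.1208. B = V − Δ·S = 22.3208.
(1,1): S=24.2000. Δ = (V_up−V_dn)/(S_up−S_dn) = (5.6220−2.8480)/(29.2820−20.8120) = 0.3275. V = [p*·5.6220 + (1−p*)·2.8480]/1.06 = 4.1822. B = V − Δ·S = -3.7435.
(0,0): S=20.0000. Δ = (V_up−V_dn)/(S_up−S_dn) = (4.1822−5.1208)/(24.2000−17.2000) = -0.1341. V = [p*·4.1822 + (1−p*)·5.1208]/1.06 = 4.3249. B = V − Δ·S = 7.0065.
Check: Δ(0,0)·S0 + B(0,0) = 4.3249 = V0.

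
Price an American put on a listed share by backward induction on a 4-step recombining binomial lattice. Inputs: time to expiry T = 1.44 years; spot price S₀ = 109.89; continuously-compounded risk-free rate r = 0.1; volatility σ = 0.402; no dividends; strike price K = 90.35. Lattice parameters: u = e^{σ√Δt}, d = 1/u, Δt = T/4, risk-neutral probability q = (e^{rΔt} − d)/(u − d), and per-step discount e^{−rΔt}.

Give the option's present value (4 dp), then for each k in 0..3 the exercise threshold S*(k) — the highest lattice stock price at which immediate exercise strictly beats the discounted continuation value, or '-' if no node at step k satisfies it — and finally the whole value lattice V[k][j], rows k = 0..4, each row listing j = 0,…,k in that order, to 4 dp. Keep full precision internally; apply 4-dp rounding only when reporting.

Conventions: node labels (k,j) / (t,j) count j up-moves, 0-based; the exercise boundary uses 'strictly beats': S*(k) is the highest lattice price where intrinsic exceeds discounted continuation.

params: Δt=0.36000 u=1.27278 d=0.78568 q=0.51525 e^(-rΔt)=0.96464
t_4 payoffs: 48.4754 22.5149 0.0000 0.0000 0.0000
t_3: node(3,0) S=53.2970 payoff=37.0530 vs cont=33.8583 → 37.0530 [stop]  node(3,1) S=86.3389 payoff=4.0111 vs cont=10.5283 → 10.5283 [wait]  node(3,2) S=139.8653 payoff=0.0000 vs cont=0.0000 → 0.0000 [wait]  node(3,3) S=226.5759 payoff=0.0000 vs cont=0.0000 → 0.0000 [wait]  ⇒ S*(3)=53.2970
t_2: node(2,0) S=67.8351 payoff=22.5149 vs cont=22.5593 → 22.5593 [wait]  node(2,1) S=109.8900 payoff=0.0000 vs cont=4.9232 → 4.9232 [wait]  node(2,2) S=178.0171 payoff=0.0000 vs cont=0.0000 → 0.0000 [wait]  ⇒ S*(2)=-
t_1: node(1,0) S=86.3389 payoff=4.0111 vs cont=12.9960 → 12.9960 [wait]  node(1,1) S=139.8653 payoff=0.0000 vs cont=2.3021 → 2.3021 [wait]  ⇒ S*(1)=-
t_0: node(0,0) S=109.8900 payoff=0.0000 vs cont=7.2213 → 7.2213 [wait]  ⇒ S*(0)=-

price = 7.2213
boundary = - - - 53.2970
tree:
7.2213
12.9960 2.3021
22.5593 4.9232 0.0000
37.0530 10.5283 0.0000 0.0000
48.4754 22.5149 0.0000 0.0000 0.0000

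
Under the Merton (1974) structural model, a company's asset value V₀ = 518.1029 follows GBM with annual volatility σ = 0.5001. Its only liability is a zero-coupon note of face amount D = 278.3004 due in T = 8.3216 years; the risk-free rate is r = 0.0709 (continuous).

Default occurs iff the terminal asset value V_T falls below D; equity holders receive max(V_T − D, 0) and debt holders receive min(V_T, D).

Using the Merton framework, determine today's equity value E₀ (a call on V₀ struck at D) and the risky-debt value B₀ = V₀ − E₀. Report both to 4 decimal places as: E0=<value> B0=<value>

E0=402.9975 B0=115.1054

Apply the equity-as-call identities (strike 278.3004, horizon 8.3216 years):
d₁ = [ln(V₀/D) + (r + σ²/2)T] / (σ√T)
   = [ln(518.1029/278.3004) + (0.0709 + 0.5·0.5001²)·8.3216] / (0.5001·√8.3216)
   = [0.621473 + 1.630618] / 1.442648 = 1.561081
d₂ = d₁ − σ√T = 1.561081 − 1.442648 = 0.118434
N(d₁) = 0.940748,  N(d₂) = 0.547138,  e^(−rT) = 0.554326
E₀ = V₀·N(d₁) − D·e^(−rT)·N(d₂)
   = 518.1029·0.940748 − 278.3004·0.554326·0.547138 = 402.997537
B₀ = V₀ − E₀ = 518.1029 − 402.997537 = 115.105363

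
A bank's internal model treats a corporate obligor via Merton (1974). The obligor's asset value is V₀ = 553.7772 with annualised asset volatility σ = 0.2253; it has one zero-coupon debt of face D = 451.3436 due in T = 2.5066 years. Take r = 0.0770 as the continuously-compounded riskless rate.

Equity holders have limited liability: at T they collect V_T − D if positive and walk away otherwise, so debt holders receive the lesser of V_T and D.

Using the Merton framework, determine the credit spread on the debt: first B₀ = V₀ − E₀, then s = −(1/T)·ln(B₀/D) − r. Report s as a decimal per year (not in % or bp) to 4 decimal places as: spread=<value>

spread=0.0116

Work the structural quantities from V₀ = 553.7772 against face 451.3436:
d₁ = [ln(V₀/D) + (r + σ²/2)T] / (σ√T)
   = [ln(553.7772/451.3436) + (0.0770 + 0.5·0.2253²)·2.5066] / (0.2253·√2.5066)
   = [0.204534 + 0.256626] / 0.356700 = 1.292848
d₂ = d₁ − σ√T = 1.292848 − 0.356700 = 0.936147
N(d₁) = 0.901968,  N(d₂) = 0.825401,  e^(−rT) = 0.824475
E₀ = V₀·N(d₁) − D·e^(−rT)·N(d₂)
   = 553.7772·0.901968 − 451.3436·0.824475·0.825401 = 192.339724
B₀ = V₀ − E₀ = 553.7772 − 192.339724 = 361.437476
spread = −(1/T)·ln(B₀/D) − r = −(1/2.5066)·ln(361.437476/451.3436) − 0.0770 = 0.01162198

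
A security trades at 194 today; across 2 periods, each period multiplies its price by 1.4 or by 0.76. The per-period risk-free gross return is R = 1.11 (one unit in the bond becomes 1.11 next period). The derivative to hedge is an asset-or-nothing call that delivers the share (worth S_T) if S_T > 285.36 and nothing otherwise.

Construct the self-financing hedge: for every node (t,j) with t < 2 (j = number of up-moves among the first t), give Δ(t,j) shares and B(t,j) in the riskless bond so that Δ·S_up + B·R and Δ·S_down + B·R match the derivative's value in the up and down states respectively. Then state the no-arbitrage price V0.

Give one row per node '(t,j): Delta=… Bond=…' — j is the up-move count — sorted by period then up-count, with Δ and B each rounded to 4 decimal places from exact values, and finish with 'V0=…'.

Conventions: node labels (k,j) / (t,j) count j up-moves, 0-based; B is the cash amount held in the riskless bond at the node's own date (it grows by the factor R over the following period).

(0,0): Delta=1.5088 Bond=-200.4165
(1,0): Delta=0.0000 Bond=0.0000
(1,1): Delta=2.1875 Bond=-406.7883
V0=92.2971

Under the risk-neutral measure, an up-move has probability p* = (R−d)/(u−d) = 0.5469 and values discount at R = 1.11.
Expiry values: V(2,0)=0.0000, V(2,1)=0.0000, V(2,2)=380.2400
  t=1,j=0: stock 147.4400 → up 206.4160 (V=0.0000), down 112.0544 (V=0.0000). Price 0.0000; hedge Δ=0.0000, bond B=0.0000.
  t=1,j=1: stock 271.6000 → up 380.2400 (V=380.2400), down 206.4160 (V=0.0000). Price 187.3367; hedge Δ=2.1875, bond B=-406.7883.
  t=0,j=0: stock 194.0000 → up 271.6000 (V=187.3367), down 147.4400 (V=0.0000). Price 92.2971; hedge Δ=1.5088, bond B=-200.4165.
Verification: the root portfolio costs Δ(0,0)·S0 + B(0,0) = 92.2971, matching V0.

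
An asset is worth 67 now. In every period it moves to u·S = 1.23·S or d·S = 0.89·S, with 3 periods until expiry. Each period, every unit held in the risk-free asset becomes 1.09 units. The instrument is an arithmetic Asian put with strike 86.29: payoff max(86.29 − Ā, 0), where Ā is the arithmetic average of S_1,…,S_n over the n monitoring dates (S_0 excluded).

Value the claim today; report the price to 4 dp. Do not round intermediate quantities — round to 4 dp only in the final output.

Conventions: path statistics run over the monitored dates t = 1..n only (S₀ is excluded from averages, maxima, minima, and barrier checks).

price = 8.1637

Set p* = 0.5882 (from d < R < u); the path-dependent value is the discounted p*-expectation over all price paths.
Enumerate all 2^3 = 8 price paths (U = up ×1.23, D = down ×0.89); each path with k up-moves has probability p*^k·(1−p*)^(3−k).
DDD: Ā=53.3112, payoff=32.9788, prob=0.069815
UDD: Ā=73.6773, payoff=12.6127, prob=0.099735
DUD: Ā=66.0840, payoff=20.2060, prob=0.099735
UUD: Ā=91.3295, payoff=0.0000, prob=0.142479
DDU: Ā=59.3259, payoff=26.9641, prob=0.099735
UDU: Ā=81.9897, payoff=4.3003, prob=0.142479
DUU: Ā=74.3964, payoff=11.8936, prob=0.142479
UUU: Ā=102.8175, payoff=0.0000, prob=0.203542
Price = Σ prob·payoff / R^3 = 10.572171 / 1.295029 = 8.1637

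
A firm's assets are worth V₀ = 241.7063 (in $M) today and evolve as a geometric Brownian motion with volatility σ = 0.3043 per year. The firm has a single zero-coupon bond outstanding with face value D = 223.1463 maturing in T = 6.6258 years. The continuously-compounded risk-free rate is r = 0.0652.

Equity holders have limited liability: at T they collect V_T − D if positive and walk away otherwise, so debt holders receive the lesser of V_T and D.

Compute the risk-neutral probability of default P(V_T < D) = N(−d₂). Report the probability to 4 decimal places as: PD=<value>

PD=0.3967

With assets at 241.7063 and a single debt payment of 223.1463 at 6.6258 years:
d₁ = [ln(V₀/D) + (r + σ²/2)T] / (σ√T)
   = [ln(241.7063/223.1463) + (0.0652 + 0.5·0.3043²)·6.6258] / (0.3043·√6.6258)
   = [0.079896 + 0.738772] / 0.783287 = 1.045169
d₂ = d₁ − σ√T = 1.045169 − 0.783287 = 0.261881
risk-neutral PD = N(−d₂) = N(-0.261881) = 0.396706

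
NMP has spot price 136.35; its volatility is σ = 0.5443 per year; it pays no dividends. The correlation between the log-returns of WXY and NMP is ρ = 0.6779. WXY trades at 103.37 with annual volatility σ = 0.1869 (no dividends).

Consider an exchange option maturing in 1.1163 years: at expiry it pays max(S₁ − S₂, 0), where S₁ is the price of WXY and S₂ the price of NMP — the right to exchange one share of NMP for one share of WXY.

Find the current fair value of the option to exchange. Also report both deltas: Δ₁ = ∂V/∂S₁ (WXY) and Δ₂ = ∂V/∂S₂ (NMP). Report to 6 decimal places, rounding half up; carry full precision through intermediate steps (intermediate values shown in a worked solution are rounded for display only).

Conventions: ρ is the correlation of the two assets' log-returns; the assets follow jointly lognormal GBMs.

exchange price = 9.224902
Δ1 = 0.357957
Δ2 = -0.203719

σ_eff = √(σ₁² + σ₂² − 2ρσ₁σ₂) = √(0.1869² + 0.5443² − 2·0.6779·0.1869·0.5443) = 0.439624
d₁ = (ln(S₁/S₂) + (q₂ − q₁ + σ_eff²/2)T) / (σ_eff√T) = (ln(103.37/136.35) + (0.0 − 0.0 + 0.096635)·1.1163) / 0.464485 = -0.363924
d₂ = d₁ − σ_eff√T = -0.363924 − 0.464485 = -0.828409
N(d₁) = 0.357957,  N(d₂) = 0.203719
V = S₁·e^{−q₁T}·N(d₁) − S₂·e^{−q₂T}·N(d₂) = 37.002052 − 27.777150 = 9.224902
Key observation: the rate r is irrelevant here: denominating values in NMP turns the exchange into a ratio option on S₁/S₂, and discounting at r drops out.
Δ₁ = e^{−q₁T}·N(d₁) = 0.357957;  Δ₂ = −e^{−q₂T}·N(d₂) = -0.203719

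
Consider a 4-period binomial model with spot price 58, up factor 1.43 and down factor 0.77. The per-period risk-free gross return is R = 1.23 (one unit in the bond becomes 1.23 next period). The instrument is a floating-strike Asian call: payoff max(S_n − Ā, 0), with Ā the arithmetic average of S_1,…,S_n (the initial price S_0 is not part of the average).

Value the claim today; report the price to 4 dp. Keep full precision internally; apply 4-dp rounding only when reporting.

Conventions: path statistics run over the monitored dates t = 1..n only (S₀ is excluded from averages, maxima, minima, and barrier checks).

Risk-neutral up-probability p* = (R−d)/(u−d) = (1.23−0.77)/(1.43−0.77) = 0.6970; the claim prices as the p*-weighted sum of path payoffs discounted by R^4.
Enumerate all 2^4 = 16 price paths (U = up ×1.43, D = down ×0.77); each path with k up-moves has probability p*^k·(1−p*)^(4−k).
DDDD: Ā=31.4790, payoff=0.0000, prob=0.008432
UDDD: Ā=58.4609, payoff=0.0000, prob=0.019394
DUDD: Ā=48.8909, payoff=0.0000, prob=0.019394
UUDD: Ā=90.7975, payoff=0.0000, prob=0.044607
DDUD: Ā=41.5220, payoff=0.0000, prob=0.019394
UDUD: Ā=77.1124, payoff=0.0000, prob=0.044607
DUUD: Ā=67.5424, payoff=2.7781, prob=0.044607
UUUD: Ā=125.4358, payoff=5.1593, prob=0.102595
DDDU: Ā=35.8480, payoff=2.0169, prob=0.019394
UDDU: Ā=66.5748, payoff=3.7456, prob=0.044607
DUDU: Ā=57.0048, payoff=13.3156, prob=0.044607
UUDU: Ā=105.8661, payoff=24.7290, prob=0.102595
DDUU: Ā=49.6359, payoff=20.6845, prob=0.044607
UDUU: Ā=92.1810, payoff=38.4141, prob=0.102595
DUUU: Ā=82.6110, payoff=47.9841, prob=0.102595
UUUU: Ā=153.4205, payoff=89.1132, prob=0.235969
Price = Σ prob·payoff / R^4 = 34.805177 / 2.288866 = 15.2063

price = 15.2063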